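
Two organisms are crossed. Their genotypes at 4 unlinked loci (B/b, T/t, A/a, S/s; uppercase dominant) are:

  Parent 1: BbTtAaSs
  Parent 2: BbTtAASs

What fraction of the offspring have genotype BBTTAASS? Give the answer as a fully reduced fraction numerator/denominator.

BbTtAaSs gametes: BTAS×1, BTAs×1, BTaS×1, BTas×1, BtAS×1, BtAs×1, BtaS×1, Btas×1, bTAS×1, bTAs×1, bTaS×1, bTas×1, btAS×1, btAs×1, btaS×1, btas×1
BbTtAASs gametes: BTAS×2, BTAs×2, BtAS×2, BtAs×2, bTAS×2, bTAs×2, btAS×2, btAs×2
BbTtAaSs×BbTtAASs grid (16·16=256): BBTTAASS=2 BBTTAASs=4 BBTTAAss=2 BBTTAaSS=2 BBTTAaSs=4 BBTTAass=2 BBTtAASS=4 BBTtAASs=8 BBTtAAss=4 BBTtAaSS=4 BBTtAaSs=8 BBTtAass=4 BBttAASS=2 BBttAASs=4 BBttAAss=2 BBttAaSS=2 BBttAaSs=4 BBttAass=2 BbTTAASS=4 BbTTAASs=8 BbTTAAss=4 BbTTAaSS=4 BbTTAaSs=8 BbTTAass=4 BbTtAASS=8 BbTtAASs=16 BbTtAAss=8 BbTtAaSS=8 BbTtAaSs=16 BbTtAass=8 BbttAASS=4 BbttAASs=8 BbttAAss=4 BbttAaSS=4 BbttAaSs=8 BbttAass=4 bbTTAASS=2 bbTTAASs=4 bbTTAAss=2 bbTTAaSS=2 bbTTAaSs=4 bbTTAass=2 bbTtAASS=4 bbTtAASs=8 bbTtAAss=4 bbTtAaSS=4 bbTtAaSs=8 bbTtAass=4 bbttAASS=2 bbttAASs=4 bbttAAss=2 bbttAaSS=2 bbttAaSs=4 bbttAass=2
BBTTAASS hits 2/256; gcd=2; 2÷2/256÷2 = 1/128

P(BBTTAASS) = 1/128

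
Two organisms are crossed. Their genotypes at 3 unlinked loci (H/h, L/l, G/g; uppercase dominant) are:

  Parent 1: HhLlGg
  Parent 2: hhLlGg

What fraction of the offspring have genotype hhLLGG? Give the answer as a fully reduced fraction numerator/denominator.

HhLlGg gametes: HLG×1, HLg×1, HlG×1, Hlg×1, hLG×1, hLg×1, hlG×1, hlg×1
hhLlGg gametes: hLG×2, hLg×2, hlG×2, hlg×2
HhLlGg×hhLlGg grid (8·8=64): HhLLGG=2 HhLLGg=4 HhLLgg=2 HhLlGG=4 HhLlGg=8 HhLlgg=4 HhllGG=2 HhllGg=4 Hhllgg=2 hhLLGG=2 hhLLGg=4 hhLLgg=2 hhLlGG=4 hhLlGg=8 hhLlgg=4 hhllGG=2 hhllGg=4 hhllgg=2
hhLLGG hits 2/64; gcd=2; 2÷2/64÷2 = 1/32

P(hhLLGG) = 1/32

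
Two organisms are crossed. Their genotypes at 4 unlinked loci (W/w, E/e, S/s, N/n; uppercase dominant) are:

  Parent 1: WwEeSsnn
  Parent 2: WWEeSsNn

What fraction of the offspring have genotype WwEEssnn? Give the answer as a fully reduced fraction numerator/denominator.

P(WwEEssnn) = 1/64

WwEeSsnn gametes: WESn×2, WEsn×2, WeSn×2, Wesn×2, wESn×2, wEsn×2, weSn×2, wesn×2
WWEeSsNn gametes: WESN×2, WESn×2, WEsN×2, WEsn×2, WeSN×2, WeSn×2, WesN×2, Wesn×2
WwEeSsnn×WWEeSsNn grid (16·16=256): WWEESSNn=4 WWEESSnn=4 WWEESsNn=8 WWEESsnn=8 WWEEssNn=4 WWEEssnn=4 WWEeSSNn=8 WWEeSSnn=8 WWEeSsNn=16 WWEeSsnn=16 WWEessNn=8 WWEessnn=8 WWeeSSNn=4 WWeeSSnn=4 WWeeSsNn=8 WWeeSsnn=8 WWeessNn=4 WWeessnn=4 WwEESSNn=4 WwEESSnn=4 WwEESsNn=8 WwEESsnn=8 WwEEssNn=4 WwEEssnn=4 WwEeSSNn=8 WwEeSSnn=8 WwEeSsNn=16 WwEeSsnn=16 WwEessNn=8 WwEessnn=8 WweeSSNn=4 WweeSSnn=4 WweeSsNn=8 WweeSsnn=8 WweessNn=4 Wweessnn=4
WwEEssnn hits 4/256; gcd=4; 4÷4/256÷4 = 1/64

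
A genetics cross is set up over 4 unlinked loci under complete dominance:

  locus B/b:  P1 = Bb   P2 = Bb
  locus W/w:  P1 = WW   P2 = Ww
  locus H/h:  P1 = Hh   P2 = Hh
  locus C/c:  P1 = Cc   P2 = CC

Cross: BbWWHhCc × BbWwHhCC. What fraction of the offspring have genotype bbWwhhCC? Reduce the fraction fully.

P(bbWwhhCC) = 1/64

BbWWHhCc gametes: BWHC×2, BWHc×2, BWhC×2, BWhc×2, bWHC×2, bWHc×2, bWhC×2, bWhc×2
BbWwHhCC gametes: BWHC×2, BWhC×2, BwHC×2, BwhC×2, bWHC×2, bWhC×2, bwHC×2, bwhC×2
BbWWHhCc×BbWwHhCC grid (16·16=256): BBWWHHCC=4 BBWWHHCc=4 BBWWHhCC=8 BBWWHhCc=8 BBWWhhCC=4 BBWWhhCc=4 BBWwHHCC=4 BBWwHHCc=4 BBWwHhCC=8 BBWwHhCc=8 BBWwhhCC=4 BBWwhhCc=4 BbWWHHCC=8 BbWWHHCc=8 BbWWHhCC=16 BbWWHhCc=16 BbWWhhCC=8 BbWWhhCc=8 BbWwHHCC=8 BbWwHHCc=8 BbWwHhCC=16 BbWwHhCc=16 BbWwhhCC=8 BbWwhhCc=8 bbWWHHCC=4 bbWWHHCc=4 bbWWHhCC=8 bbWWHhCc=8 bbWWhhCC=4 bbWWhhCc=4 bbWwHHCC=4 bbWwHHCc=4 bbWwHhCC=8 bbWwHhCc=8 bbWwhhCC=4 bbWwhhCc=4
bbWwhhCC hits 4/256; gcd=4; 4÷4/256÷4 = 1/64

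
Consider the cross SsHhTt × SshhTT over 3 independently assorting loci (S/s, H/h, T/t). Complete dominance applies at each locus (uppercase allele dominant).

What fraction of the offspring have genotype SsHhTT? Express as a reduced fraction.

SsHhTt gametes: SHT×1, SHt×1, ShT×1, Sht×1, sHT×1, sHt×1, shT×1, sht×1
SshhTT gametes: ShT×4, shT×4
SsHhTt×SshhTT grid (8·8=64): SSHhTT=4 SSHhTt=4 SShhTT=4 SShhTt=4 SsHhTT=8 SsHhTt=8 SshhTT=8 SshhTt=8 ssHhTT=4 ssHhTt=4 sshhTT=4 sshhTt=4
SsHhTT hits 8/64; gcd=8; 8÷8/64÷8 = 1/8

P(SsHhTT) = 1/8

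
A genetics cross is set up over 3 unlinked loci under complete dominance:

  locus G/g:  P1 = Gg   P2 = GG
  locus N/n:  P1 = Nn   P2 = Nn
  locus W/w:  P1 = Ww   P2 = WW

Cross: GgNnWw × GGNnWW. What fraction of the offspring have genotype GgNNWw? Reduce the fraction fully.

GgNnWw gametes: GNW×1, GNw×1, GnW×1, Gnw×1, gNW×1, gNw×1, gnW×1, gnw×1
GGNnWW gametes: GNW×4, GnW×4
GgNnWw×GGNnWW grid (8·8=64): GGNNWW=4 GGNNWw=4 GGNnWW=8 GGNnWw=8 GGnnWW=4 GGnnWw=4 GgNNWW=4 GgNNWw=4 GgNnWW=8 GgNnWw=8 GgnnWW=4 GgnnWw=4
GgNNWw hits 4/64; gcd=4; 4÷4/64÷4 = 1/16

P(GgNNWw) = 1/16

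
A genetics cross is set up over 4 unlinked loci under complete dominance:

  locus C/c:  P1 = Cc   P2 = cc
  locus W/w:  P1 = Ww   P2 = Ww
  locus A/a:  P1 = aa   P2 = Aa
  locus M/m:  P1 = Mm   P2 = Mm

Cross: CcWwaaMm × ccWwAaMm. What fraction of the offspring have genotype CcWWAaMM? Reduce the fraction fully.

CcWwaaMm gametes: CWaM×2, CWam×2, CwaM×2, Cwam×2, cWaM×2, cWam×2, cwaM×2, cwam×2
ccWwAaMm gametes: cWAM×2, cWAm×2, cWaM×2, cWam×2, cwAM×2, cwAm×2, cwaM×2, cwam×2
CcWwaaMm×ccWwAaMm grid (16·16=256): CcWWAaMM=4 CcWWAaMm=8 CcWWAamm=4 CcWWaaMM=4 CcWWaaMm=8 CcWWaamm=4 CcWwAaMM=8 CcWwAaMm=16 CcWwAamm=8 CcWwaaMM=8 CcWwaaMm=16 CcWwaamm=8 CcwwAaMM=4 CcwwAaMm=8 CcwwAamm=4 CcwwaaMM=4 CcwwaaMm=8 Ccwwaamm=4 ccWWAaMM=4 ccWWAaMm=8 ccWWAamm=4 ccWWaaMM=4 ccWWaaMm=8 ccWWaamm=4 ccWwAaMM=8 ccWwAaMm=16 ccWwAamm=8 ccWwaaMM=8 ccWwaaMm=16 ccWwaamm=8 ccwwAaMM=4 ccwwAaMm=8 ccwwAamm=4 ccwwaaMM=4 ccwwaaMm=8 ccwwaamm=4
CcWWAaMM hits 4/256; gcd=4; 4÷4/256÷4 = 1/64

P(CcWWAaMM) = 1/64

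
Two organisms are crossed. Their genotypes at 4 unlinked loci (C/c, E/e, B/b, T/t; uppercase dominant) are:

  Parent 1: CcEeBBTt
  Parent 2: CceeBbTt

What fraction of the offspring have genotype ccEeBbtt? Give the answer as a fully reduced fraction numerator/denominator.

P(ccEeBbtt) = 1/64

CcEeBBTt gametes: CEBT×2, CEBt×2, CeBT×2, CeBt×2, cEBT×2, cEBt×2, ceBT×2, ceBt×2
CceeBbTt gametes: CeBT×2, CeBt×2, CebT×2, Cebt×2, ceBT×2, ceBt×2, cebT×2, cebt×2
CcEeBBTt×CceeBbTt grid (16·16=256): CCEeBBTT=4 CCEeBBTt=8 CCEeBBtt=4 CCEeBbTT=4 CCEeBbTt=8 CCEeBbtt=4 CCeeBBTT=4 CCeeBBTt=8 CCeeBBtt=4 CCeeBbTT=4 CCeeBbTt=8 CCeeBbtt=4 CcEeBBTT=8 CcEeBBTt=16 CcEeBBtt=8 CcEeBbTT=8 CcEeBbTt=16 CcEeBbtt=8 CceeBBTT=8 CceeBBTt=16 CceeBBtt=8 CceeBbTT=8 CceeBbTt=16 CceeBbtt=8 ccEeBBTT=4 ccEeBBTt=8 ccEeBBtt=4 ccEeBbTT=4 ccEeBbTt=8 ccEeBbtt=4 cceeBBTT=4 cceeBBTt=8 cceeBBtt=4 cceeBbTT=4 cceeBbTt=8 cceeBbtt=4
ccEeBbtt hits 4/256; gcd=4; 4÷4/256÷4 = 1/64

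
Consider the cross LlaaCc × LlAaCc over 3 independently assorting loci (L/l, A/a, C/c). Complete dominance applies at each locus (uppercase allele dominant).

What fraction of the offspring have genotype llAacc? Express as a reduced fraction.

LlaaCc gametes: LaC×2, Lac×2, laC×2, lac×2
LlAaCc gametes: LAC×1, LAc×1, LaC×1, Lac×1, lAC×1, lAc×1, laC×1, lac×1
LlaaCc×LlAaCc grid (8·8=64): LLAaCC=2 LLAaCc=4 LLAacc=2 LLaaCC=2 LLaaCc=4 LLaacc=2 LlAaCC=4 LlAaCc=8 LlAacc=4 LlaaCC=4 LlaaCc=8 Llaacc=4 llAaCC=2 llAaCc=4 llAacc=2 llaaCC=2 llaaCc=4 llaacc=2
llAacc hits 2/64; gcd=2; 2÷2/64÷2 = 1/32

P(llAacc) = 1/32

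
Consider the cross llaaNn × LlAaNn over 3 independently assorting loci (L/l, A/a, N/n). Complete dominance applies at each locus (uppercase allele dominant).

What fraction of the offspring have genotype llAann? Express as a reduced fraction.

P(llAann) = 1/16

llaaNn gametes: laN×4, lan×4
LlAaNn gametes: LAN×1, LAn×1, LaN×1, Lan×1, lAN×1, lAn×1, laN×1, lan×1
llaaNn×LlAaNn grid (8·8=64): LlAaNN=4 LlAaNn=8 LlAann=4 LlaaNN=4 LlaaNn=8 Llaann=4 llAaNN=4 llAaNn=8 llAann=4 llaaNN=4 llaaNn=8 llaann=4
llAann hits 4/64; gcd=4; 4÷4/64÷4 = 1/16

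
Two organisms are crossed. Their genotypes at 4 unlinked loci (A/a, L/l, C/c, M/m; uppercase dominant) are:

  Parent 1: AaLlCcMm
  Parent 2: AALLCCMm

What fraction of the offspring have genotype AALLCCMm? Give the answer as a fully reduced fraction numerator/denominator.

P(AALLCCMm) = 1/16

AaLlCcMm gametes: ALCM×1, ALCm×1, ALcM×1, ALcm×1, AlCM×1, AlCm×1, AlcM×1, Alcm×1, aLCM×1, aLCm×1, aLcM×1, aLcm×1, alCM×1, alCm×1, alcM×1, alcm×1
AALLCCMm gametes: ALCM×8, ALCm×8
AaLlCcMm×AALLCCMm grid (16·16=256): AALLCCMM=8 AALLCCMm=16 AALLCCmm=8 AALLCcMM=8 AALLCcMm=16 AALLCcmm=8 AALlCCMM=8 AALlCCMm=16 AALlCCmm=8 AALlCcMM=8 AALlCcMm=16 AALlCcmm=8 AaLLCCMM=8 AaLLCCMm=16 AaLLCCmm=8 AaLLCcMM=8 AaLLCcMm=16 AaLLCcmm=8 AaLlCCMM=8 AaLlCCMm=16 AaLlCCmm=8 AaLlCcMM=8 AaLlCcMm=16 AaLlCcmm=8
AALLCCMm hits 16/256; gcd=16; 16÷16/256÷16 = 1/16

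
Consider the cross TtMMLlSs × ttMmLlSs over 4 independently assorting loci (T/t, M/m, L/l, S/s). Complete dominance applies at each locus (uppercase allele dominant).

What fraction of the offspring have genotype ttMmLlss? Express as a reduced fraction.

TtMMLlSs gametes: TMLS×2, TMLs×2, TMlS×2, TMls×2, tMLS×2, tMLs×2, tMlS×2, tMls×2
ttMmLlSs gametes: tMLS×2, tMLs×2, tMlS×2, tMls×2, tmLS×2, tmLs×2, tmlS×2, tmls×2
TtMMLlSs×ttMmLlSs grid (16·16=256): TtMMLLSS=4 TtMMLLSs=8 TtMMLLss=4 TtMMLlSS=8 TtMMLlSs=16 TtMMLlss=8 TtMMllSS=4 TtMMllSs=8 TtMMllss=4 TtMmLLSS=4 TtMmLLSs=8 TtMmLLss=4 TtMmLlSS=8 TtMmLlSs=16 TtMmLlss=8 TtMmllSS=4 TtMmllSs=8 TtMmllss=4 ttMMLLSS=4 ttMMLLSs=8 ttMMLLss=4 ttMMLlSS=8 ttMMLlSs=16 ttMMLlss=8 ttMMllSS=4 ttMMllSs=8 ttMMllss=4 ttMmLLSS=4 ttMmLLSs=8 ttMmLLss=4 ttMmLlSS=8 ttMmLlSs=16 ttMmLlss=8 ttMmllSS=4 ttMmllSs=8 ttMmllss=4
ttMmLlss hits 8/256; gcd=8; 8÷8/256÷8 = 1/32

P(ttMmLlss) = 1/32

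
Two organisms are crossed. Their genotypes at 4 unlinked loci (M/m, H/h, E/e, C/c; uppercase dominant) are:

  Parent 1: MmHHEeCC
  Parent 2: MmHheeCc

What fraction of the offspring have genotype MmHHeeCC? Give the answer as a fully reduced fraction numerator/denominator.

MmHHEeCC gametes: MHEC×4, MHeC×4, mHEC×4, mHeC×4
MmHheeCc gametes: MHeC×2, MHec×2, MheC×2, Mhec×2, mHeC×2, mHec×2, mheC×2, mhec×2
MmHHEeCC×MmHheeCc grid (16·16=256): MMHHEeCC=8 MMHHEeCc=8 MMHHeeCC=8 MMHHeeCc=8 MMHhEeCC=8 MMHhEeCc=8 MMHheeCC=8 MMHheeCc=8 MmHHEeCC=16 MmHHEeCc=16 MmHHeeCC=16 MmHHeeCc=16 MmHhEeCC=16 MmHhEeCc=16 MmHheeCC=16 MmHheeCc=16 mmHHEeCC=8 mmHHEeCc=8 mmHHeeCC=8 mmHHeeCc=8 mmHhEeCC=8 mmHhEeCc=8 mmHheeCC=8 mmHheeCc=8
MmHHeeCC hits 16/256; gcd=16; 16÷16/256÷16 = 1/16

P(MmHHeeCC) = 1/16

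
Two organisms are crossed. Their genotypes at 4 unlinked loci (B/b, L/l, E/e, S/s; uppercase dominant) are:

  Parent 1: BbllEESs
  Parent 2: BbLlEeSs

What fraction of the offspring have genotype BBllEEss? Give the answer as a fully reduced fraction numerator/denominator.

P(BBllEEss) = 1/64

BbllEESs gametes: BlES×4, BlEs×4, blES×4, blEs×4
BbLlEeSs gametes: BLES×1, BLEs×1, BLeS×1, BLes×1, BlES×1, BlEs×1, BleS×1, Bles×1, bLES×1, bLEs×1, bLeS×1, bLes×1, blES×1, blEs×1, bleS×1, bles×1
BbllEESs×BbLlEeSs grid (16·16=256): BBLlEESS=4 BBLlEESs=8 BBLlEEss=4 BBLlEeSS=4 BBLlEeSs=8 BBLlEess=4 BBllEESS=4 BBllEESs=8 BBllEEss=4 BBllEeSS=4 BBllEeSs=8 BBllEess=4 BbLlEESS=8 BbLlEESs=16 BbLlEEss=8 BbLlEeSS=8 BbLlEeSs=16 BbLlEess=8 BbllEESS=8 BbllEESs=16 BbllEEss=8 BbllEeSS=8 BbllEeSs=16 BbllEess=8 bbLlEESS=4 bbLlEESs=8 bbLlEEss=4 bbLlEeSS=4 bbLlEeSs=8 bbLlEess=4 bbllEESS=4 bbllEESs=8 bbllEEss=4 bbllEeSS=4 bbllEeSs=8 bbllEess=4
BBllEEss hits 4/256; gcd=4; 4÷4/256÷4 = 1/64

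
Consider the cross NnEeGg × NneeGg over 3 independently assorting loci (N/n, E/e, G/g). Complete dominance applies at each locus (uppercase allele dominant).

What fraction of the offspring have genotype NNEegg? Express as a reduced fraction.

NnEeGg gametes: NEG×1, NEg×1, NeG×1, Neg×1, nEG×1, nEg×1, neG×1, neg×1
NneeGg gametes: NeG×2, Neg×2, neG×2, neg×2
NnEeGg×NneeGg grid (8·8=64): NNEeGG=2 NNEeGg=4 NNEegg=2 NNeeGG=2 NNeeGg=4 NNeegg=2 NnEeGG=4 NnEeGg=8 NnEegg=4 NneeGG=4 NneeGg=8 Nneegg=4 nnEeGG=2 nnEeGg=4 nnEegg=2 nneeGG=2 nneeGg=4 nneegg=2
NNEegg hits 2/64; gcd=2; 2÷2/64÷2 = 1/32

P(NNEegg) = 1/32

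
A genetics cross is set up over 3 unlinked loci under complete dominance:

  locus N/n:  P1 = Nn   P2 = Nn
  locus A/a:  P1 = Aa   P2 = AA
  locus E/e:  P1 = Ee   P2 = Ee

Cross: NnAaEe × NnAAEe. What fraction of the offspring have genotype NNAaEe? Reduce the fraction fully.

NnAaEe gametes: NAE×1, NAe×1, NaE×1, Nae×1, nAE×1, nAe×1, naE×1, nae×1
NnAAEe gametes: NAE×2, NAe×2, nAE×2, nAe×2
NnAaEe×NnAAEe grid (8·8=64): NNAAEE=2 NNAAEe=4 NNAAee=2 NNAaEE=2 NNAaEe=4 NNAaee=2 NnAAEE=4 NnAAEe=8 NnAAee=4 NnAaEE=4 NnAaEe=8 NnAaee=4 nnAAEE=2 nnAAEe=4 nnAAee=2 nnAaEE=2 nnAaEe=4 nnAaee=2
NNAaEe hits 4/64; gcd=4; 4÷4/64÷4 = 1/16

P(NNAaEe) = 1/16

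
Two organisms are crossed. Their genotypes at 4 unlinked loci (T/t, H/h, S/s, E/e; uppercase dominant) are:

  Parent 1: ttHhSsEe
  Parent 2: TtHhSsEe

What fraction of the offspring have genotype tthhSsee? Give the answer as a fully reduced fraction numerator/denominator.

ttHhSsEe gametes: tHSE×2, tHSe×2, tHsE×2, tHse×2, thSE×2, thSe×2, thsE×2, thse×2
TtHhSsEe gametes: THSE×1, THSe×1, THsE×1, THse×1, ThSE×1, ThSe×1, ThsE×1, Thse×1, tHSE×1, tHSe×1, tHsE×1, tHse×1, thSE×1, thSe×1, thsE×1, thse×1
ttHhSsEe×TtHhSsEe grid (16·16=256): TtHHSSEE=2 TtHHSSEe=4 TtHHSSee=2 TtHHSsEE=4 TtHHSsEe=8 TtHHSsee=4 TtHHssEE=2 TtHHssEe=4 TtHHssee=2 TtHhSSEE=4 TtHhSSEe=8 TtHhSSee=4 TtHhSsEE=8 TtHhSsEe=16 TtHhSsee=8 TtHhssEE=4 TtHhssEe=8 TtHhssee=4 TthhSSEE=2 TthhSSEe=4 TthhSSee=2 TthhSsEE=4 TthhSsEe=8 TthhSsee=4 TthhssEE=2 TthhssEe=4 Tthhssee=2 ttHHSSEE=2 ttHHSSEe=4 ttHHSSee=2 ttHHSsEE=4 ttHHSsEe=8 ttHHSsee=4 ttHHssEE=2 ttHHssEe=4 ttHHssee=2 ttHhSSEE=4 ttHhSSEe=8 ttHhSSee=4 ttHhSsEE=8 ttHhSsEe=16 ttHhSsee=8 ttHhssEE=4 ttHhssEe=8 ttHhssee=4 tthhSSEE=2 tthhSSEe=4 tthhSSee=2 tthhSsEE=4 tthhSsEe=8 tthhSsee=4 tthhssEE=2 tthhssEe=4 tthhssee=2
tthhSsee hits 4/256; gcd=4; 4÷4/256÷4 = 1/64

P(tthhSsee) = 1/64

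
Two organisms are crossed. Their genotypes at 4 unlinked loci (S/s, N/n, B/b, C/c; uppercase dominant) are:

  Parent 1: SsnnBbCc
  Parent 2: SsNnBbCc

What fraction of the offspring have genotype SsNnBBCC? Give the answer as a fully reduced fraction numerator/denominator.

P(SsNnBBCC) = 1/64

SsnnBbCc gametes: SnBC×2, SnBc×2, SnbC×2, Snbc×2, snBC×2, snBc×2, snbC×2, snbc×2
SsNnBbCc gametes: SNBC×1, SNBc×1, SNbC×1, SNbc×1, SnBC×1, SnBc×1, SnbC×1, Snbc×1, sNBC×1, sNBc×1, sNbC×1, sNbc×1, snBC×1, snBc×1, snbC×1, snbc×1
SsnnBbCc×SsNnBbCc grid (16·16=256): SSNnBBCC=2 SSNnBBCc=4 SSNnBBcc=2 SSNnBbCC=4 SSNnBbCc=8 SSNnBbcc=4 SSNnbbCC=2 SSNnbbCc=4 SSNnbbcc=2 SSnnBBCC=2 SSnnBBCc=4 SSnnBBcc=2 SSnnBbCC=4 SSnnBbCc=8 SSnnBbcc=4 SSnnbbCC=2 SSnnbbCc=4 SSnnbbcc=2 SsNnBBCC=4 SsNnBBCc=8 SsNnBBcc=4 SsNnBbCC=8 SsNnBbCc=16 SsNnBbcc=8 SsNnbbCC=4 SsNnbbCc=8 SsNnbbcc=4 SsnnBBCC=4 SsnnBBCc=8 SsnnBBcc=4 SsnnBbCC=8 SsnnBbCc=16 SsnnBbcc=8 SsnnbbCC=4 SsnnbbCc=8 Ssnnbbcc=4 ssNnBBCC=2 ssNnBBCc=4 ssNnBBcc=2 ssNnBbCC=4 ssNnBbCc=8 ssNnBbcc=4 ssNnbbCC=2 ssNnbbCc=4 ssNnbbcc=2 ssnnBBCC=2 ssnnBBCc=4 ssnnBBcc=2 ssnnBbCC=4 ssnnBbCc=8 ssnnBbcc=4 ssnnbbCC=2 ssnnbbCc=4 ssnnbbcc=2
SsNnBBCC hits 4/256; gcd=4; 4÷4/256÷4 = 1/64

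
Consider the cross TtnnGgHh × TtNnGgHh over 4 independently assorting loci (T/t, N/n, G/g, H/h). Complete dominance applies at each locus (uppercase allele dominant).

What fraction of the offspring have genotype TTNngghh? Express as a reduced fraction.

TtnnGgHh gametes: TnGH×2, TnGh×2, TngH×2, Tngh×2, tnGH×2, tnGh×2, tngH×2, tngh×2
TtNnGgHh gametes: TNGH×1, TNGh×1, TNgH×1, TNgh×1, TnGH×1, TnGh×1, TngH×1, Tngh×1, tNGH×1, tNGh×1, tNgH×1, tNgh×1, tnGH×1, tnGh×1, tngH×1, tngh×1
TtnnGgHh×TtNnGgHh grid (16·16=256): TTNnGGHH=2 TTNnGGHh=4 TTNnGGhh=2 TTNnGgHH=4 TTNnGgHh=8 TTNnGghh=4 TTNnggHH=2 TTNnggHh=4 TTNngghh=2 TTnnGGHH=2 TTnnGGHh=4 TTnnGGhh=2 TTnnGgHH=4 TTnnGgHh=8 TTnnGghh=4 TTnnggHH=2 TTnnggHh=4 TTnngghh=2 TtNnGGHH=4 TtNnGGHh=8 TtNnGGhh=4 TtNnGgHH=8 TtNnGgHh=16 TtNnGghh=8 TtNnggHH=4 TtNnggHh=8 TtNngghh=4 TtnnGGHH=4 TtnnGGHh=8 TtnnGGhh=4 TtnnGgHH=8 TtnnGgHh=16 TtnnGghh=8 TtnnggHH=4 TtnnggHh=8 Ttnngghh=4 ttNnGGHH=2 ttNnGGHh=4 ttNnGGhh=2 ttNnGgHH=4 ttNnGgHh=8 ttNnGghh=4 ttNnggHH=2 ttNnggHh=4 ttNngghh=2 ttnnGGHH=2 ttnnGGHh=4 ttnnGGhh=2 ttnnGgHH=4 ttnnGgHh=8 ttnnGghh=4 ttnnggHH=2 ttnnggHh=4 ttnngghh=2
TTNngghh hits 2/256; gcd=2; 2÷2/256÷2 = 1/128

P(TTNngghh) = 1/128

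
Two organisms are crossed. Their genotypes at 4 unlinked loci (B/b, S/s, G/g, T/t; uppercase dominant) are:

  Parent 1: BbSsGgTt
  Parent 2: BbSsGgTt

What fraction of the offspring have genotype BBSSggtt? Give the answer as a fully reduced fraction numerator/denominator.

P(BBSSggtt) = 1/256

BbSsGgTt gametes: BSGT×1, BSGt×1, BSgT×1, BSgt×1, BsGT×1, BsGt×1, BsgT×1, Bsgt×1, bSGT×1, bSGt×1, bSgT×1, bSgt×1, bsGT×1, bsGt×1, bsgT×1, bsgt×1
BbSsGgTt gametes: BSGT×1, BSGt×1, BSgT×1, BSgt×1, BsGT×1, BsGt×1, BsgT×1, Bsgt×1, bSGT×1, bSGt×1, bSgT×1, bSgt×1, bsGT×1, bsGt×1, bsgT×1, bsgt×1
BbSsGgTt×BbSsGgTt grid (16·16=256): BBSSGGTT=1 BBSSGGTt=2 BBSSGGtt=1 BBSSGgTT=2 BBSSGgTt=4 BBSSGgtt=2 BBSSggTT=1 BBSSggTt=2 BBSSggtt=1 BBSsGGTT=2 BBSsGGTt=4 BBSsGGtt=2 BBSsGgTT=4 BBSsGgTt=8 BBSsGgtt=4 BBSsggTT=2 BBSsggTt=4 BBSsggtt=2 BBssGGTT=1 BBssGGTt=2 BBssGGtt=1 BBssGgTT=2 BBssGgTt=4 BBssGgtt=2 BBssggTT=1 BBssggTt=2 BBssggtt=1 BbSSGGTT=2 BbSSGGTt=4 BbSSGGtt=2 BbSSGgTT=4 BbSSGgTt=8 BbSSGgtt=4 BbSSggTT=2 BbSSggTt=4 BbSSggtt=2 BbSsGGTT=4 BbSsGGTt=8 BbSsGGtt=4 BbSsGgTT=8 BbSsGgTt=16 BbSsGgtt=8 BbSsggTT=4 BbSsggTt=8 BbSsggtt=4 BbssGGTT=2 BbssGGTt=4 BbssGGtt=2 BbssGgTT=4 BbssGgTt=8 BbssGgtt=4 BbssggTT=2 BbssggTt=4 Bbssggtt=2 bbSSGGTT=1 bbSSGGTt=2 bbSSGGtt=1 bbSSGgTT=2 bbSSGgTt=4 bbSSGgtt=2 bbSSggTT=1 bbSSggTt=2 bbSSggtt=1 bbSsGGTT=2 bbSsGGTt=4 bbSsGGtt=2 bbSsGgTT=4 bbSsGgTt=8 bbSsGgtt=4 bbSsggTT=2 bbSsggTt=4 bbSsggtt=2 bbssGGTT=1 bbssGGTt=2 bbssGGtt=1 bbssGgTT=2 bbssGgTt=4 bbssGgtt=2 bbssggTT=1 bbssggTt=2 bbssggtt=1
BBSSggtt hits 1/256; gcd=1; 1÷1/256÷1 = 1/256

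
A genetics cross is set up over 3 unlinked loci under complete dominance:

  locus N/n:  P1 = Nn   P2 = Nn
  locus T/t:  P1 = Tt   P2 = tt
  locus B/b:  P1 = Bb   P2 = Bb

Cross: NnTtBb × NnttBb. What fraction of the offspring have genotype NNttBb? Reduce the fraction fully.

P(NNttBb) = 1/16

NnTtBb gametes: NTB×1, NTb×1, NtB×1, Ntb×1, nTB×1, nTb×1, ntB×1, ntb×1
NnttBb gametes: NtB×2, Ntb×2, ntB×2, ntb×2
NnTtBb×NnttBb grid (8·8=64): NNTtBB=2 NNTtBb=4 NNTtbb=2 NNttBB=2 NNttBb=4 NNttbb=2 NnTtBB=4 NnTtBb=8 NnTtbb=4 NnttBB=4 NnttBb=8 Nnttbb=4 nnTtBB=2 nnTtBb=4 nnTtbb=2 nnttBB=2 nnttBb=4 nnttbb=2
NNttBb hits 4/64; gcd=4; 4÷4/64÷4 = 1/16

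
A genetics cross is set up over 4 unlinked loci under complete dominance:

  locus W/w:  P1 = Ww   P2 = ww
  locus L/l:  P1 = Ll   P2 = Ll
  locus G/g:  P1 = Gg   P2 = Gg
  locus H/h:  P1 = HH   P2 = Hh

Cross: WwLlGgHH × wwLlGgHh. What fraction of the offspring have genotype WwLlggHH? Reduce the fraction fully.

WwLlGgHH gametes: WLGH×2, WLgH×2, WlGH×2, WlgH×2, wLGH×2, wLgH×2, wlGH×2, wlgH×2
wwLlGgHh gametes: wLGH×2, wLGh×2, wLgH×2, wLgh×2, wlGH×2, wlGh×2, wlgH×2, wlgh×2
WwLlGgHH×wwLlGgHh grid (16·16=256): WwLLGGHH=4 WwLLGGHh=4 WwLLGgHH=8 WwLLGgHh=8 WwLLggHH=4 WwLLggHh=4 WwLlGGHH=8 WwLlGGHh=8 WwLlGgHH=16 WwLlGgHh=16 WwLlggHH=8 WwLlggHh=8 WwllGGHH=4 WwllGGHh=4 WwllGgHH=8 WwllGgHh=8 WwllggHH=4 WwllggHh=4 wwLLGGHH=4 wwLLGGHh=4 wwLLGgHH=8 wwLLGgHh=8 wwLLggHH=4 wwLLggHh=4 wwLlGGHH=8 wwLlGGHh=8 wwLlGgHH=16 wwLlGgHh=16 wwLlggHH=8 wwLlggHh=8 wwllGGHH=4 wwllGGHh=4 wwllGgHH=8 wwllGgHh=8 wwllggHH=4 wwllggHh=4
WwLlggHH hits 8/256; gcd=8; 8÷8/256÷8 = 1/32

P(WwLlggHH) = 1/32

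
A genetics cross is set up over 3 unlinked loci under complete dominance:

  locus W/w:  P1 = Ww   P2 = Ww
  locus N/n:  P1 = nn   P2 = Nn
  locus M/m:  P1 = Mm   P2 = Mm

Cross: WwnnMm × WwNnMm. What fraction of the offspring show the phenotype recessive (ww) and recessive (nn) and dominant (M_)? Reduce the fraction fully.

P(ww nn M_) = 3/32

WwnnMm gametes: WnM×2, Wnm×2, wnM×2, wnm×2
WwNnMm gametes: WNM×1, WNm×1, WnM×1, Wnm×1, wNM×1, wNm×1, wnM×1, wnm×1
WwnnMm×WwNnMm grid (8·8=64): WWNnMM=2 WWNnMm=4 WWNnmm=2 WWnnMM=2 WWnnMm=4 WWnnmm=2 WwNnMM=4 WwNnMm=8 WwNnmm=4 WwnnMM=4 WwnnMm=8 Wwnnmm=4 wwNnMM=2 wwNnMm=4 wwNnmm=2 wwnnMM=2 wwnnMm=4 wwnnmm=2
ww nn M_ hits 6/64; gcd=2; 6÷2/64÷2 = 3/32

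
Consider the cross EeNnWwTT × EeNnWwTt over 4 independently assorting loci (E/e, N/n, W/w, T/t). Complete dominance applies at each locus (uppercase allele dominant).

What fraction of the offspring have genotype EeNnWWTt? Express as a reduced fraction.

EeNnWwTT gametes: ENWT×2, ENwT×2, EnWT×2, EnwT×2, eNWT×2, eNwT×2, enWT×2, enwT×2
EeNnWwTt gametes: ENWT×1, ENWt×1, ENwT×1, ENwt×1, EnWT×1, EnWt×1, EnwT×1, Enwt×1, eNWT×1, eNWt×1, eNwT×1, eNwt×1, enWT×1, enWt×1, enwT×1, enwt×1
EeNnWwTT×EeNnWwTt grid (16·16=256): EENNWWTT=2 EENNWWTt=2 EENNWwTT=4 EENNWwTt=4 EENNwwTT=2 EENNwwTt=2 EENnWWTT=4 EENnWWTt=4 EENnWwTT=8 EENnWwTt=8 EENnwwTT=4 EENnwwTt=4 EEnnWWTT=2 EEnnWWTt=2 EEnnWwTT=4 EEnnWwTt=4 EEnnwwTT=2 EEnnwwTt=2 EeNNWWTT=4 EeNNWWTt=4 EeNNWwTT=8 EeNNWwTt=8 EeNNwwTT=4 EeNNwwTt=4 EeNnWWTT=8 EeNnWWTt=8 EeNnWwTT=16 EeNnWwTt=16 EeNnwwTT=8 EeNnwwTt=8 EennWWTT=4 EennWWTt=4 EennWwTT=8 EennWwTt=8 EennwwTT=4 EennwwTt=4 eeNNWWTT=2 eeNNWWTt=2 eeNNWwTT=4 eeNNWwTt=4 eeNNwwTT=2 eeNNwwTt=2 eeNnWWTT=4 eeNnWWTt=4 eeNnWwTT=8 eeNnWwTt=8 eeNnwwTT=4 eeNnwwTt=4 eennWWTT=2 eennWWTt=2 eennWwTT=4 eennWwTt=4 eennwwTT=2 eennwwTt=2
EeNnWWTt hits 8/256; gcd=8; 8÷8/256÷8 = 1/32

P(EeNnWWTt) = 1/32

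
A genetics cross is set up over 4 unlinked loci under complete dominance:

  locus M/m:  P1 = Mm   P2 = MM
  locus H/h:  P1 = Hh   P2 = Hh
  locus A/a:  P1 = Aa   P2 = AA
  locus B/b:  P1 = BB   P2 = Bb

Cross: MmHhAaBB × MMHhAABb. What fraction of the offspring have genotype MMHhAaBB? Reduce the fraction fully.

MmHhAaBB gametes: MHAB×2, MHaB×2, MhAB×2, MhaB×2, mHAB×2, mHaB×2, mhAB×2, mhaB×2
MMHhAABb gametes: MHAB×4, MHAb×4, MhAB×4, MhAb×4
MmHhAaBB×MMHhAABb grid (16·16=256): MMHHAABB=8 MMHHAABb=8 MMHHAaBB=8 MMHHAaBb=8 MMHhAABB=16 MMHhAABb=16 MMHhAaBB=16 MMHhAaBb=16 MMhhAABB=8 MMhhAABb=8 MMhhAaBB=8 MMhhAaBb=8 MmHHAABB=8 MmHHAABb=8 MmHHAaBB=8 MmHHAaBb=8 MmHhAABB=16 MmHhAABb=16 MmHhAaBB=16 MmHhAaBb=16 MmhhAABB=8 MmhhAABb=8 MmhhAaBB=8 MmhhAaBb=8
MMHhAaBB hits 16/256; gcd=16; 16÷16/256÷16 = 1/16

P(MMHhAaBB) = 1/16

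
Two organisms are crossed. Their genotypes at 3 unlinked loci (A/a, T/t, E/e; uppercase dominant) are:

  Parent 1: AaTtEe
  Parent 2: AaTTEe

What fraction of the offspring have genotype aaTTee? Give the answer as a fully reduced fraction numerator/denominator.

AaTtEe gametes: ATE×1, ATe×1, AtE×1, Ate×1, aTE×1, aTe×1, atE×1, ate×1
AaTTEe gametes: ATE×2, ATe×2, aTE×2, aTe×2
AaTtEe×AaTTEe grid (8·8=64): AATTEE=2 AATTEe=4 AATTee=2 AATtEE=2 AATtEe=4 AATtee=2 AaTTEE=4 AaTTEe=8 AaTTee=4 AaTtEE=4 AaTtEe=8 AaTtee=4 aaTTEE=2 aaTTEe=4 aaTTee=2 aaTtEE=2 aaTtEe=4 aaTtee=2
aaTTee hits 2/64; gcd=2; 2÷2/64÷2 = 1/32

P(aaTTee) = 1/32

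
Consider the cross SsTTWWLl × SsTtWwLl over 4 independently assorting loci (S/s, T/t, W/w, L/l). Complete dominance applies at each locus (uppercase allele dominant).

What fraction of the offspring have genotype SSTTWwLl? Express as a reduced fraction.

P(SSTTWwLl) = 1/32

SsTTWWLl gametes: STWL×4, STWl×4, sTWL×4, sTWl×4
SsTtWwLl gametes: STWL×1, STWl×1, STwL×1, STwl×1, StWL×1, StWl×1, StwL×1, Stwl×1, sTWL×1, sTWl×1, sTwL×1, sTwl×1, stWL×1, stWl×1, stwL×1, stwl×1
SsTTWWLl×SsTtWwLl grid (16·16=256): SSTTWWLL=4 SSTTWWLl=8 SSTTWWll=4 SSTTWwLL=4 SSTTWwLl=8 SSTTWwll=4 SSTtWWLL=4 SSTtWWLl=8 SSTtWWll=4 SSTtWwLL=4 SSTtWwLl=8 SSTtWwll=4 SsTTWWLL=8 SsTTWWLl=16 SsTTWWll=8 SsTTWwLL=8 SsTTWwLl=16 SsTTWwll=8 SsTtWWLL=8 SsTtWWLl=16 SsTtWWll=8 SsTtWwLL=8 SsTtWwLl=16 SsTtWwll=8 ssTTWWLL=4 ssTTWWLl=8 ssTTWWll=4 ssTTWwLL=4 ssTTWwLl=8 ssTTWwll=4 ssTtWWLL=4 ssTtWWLl=8 ssTtWWll=4 ssTtWwLL=4 ssTtWwLl=8 ssTtWwll=4
SSTTWwLl hits 8/256; gcd=8; 8÷8/256÷8 = 1/32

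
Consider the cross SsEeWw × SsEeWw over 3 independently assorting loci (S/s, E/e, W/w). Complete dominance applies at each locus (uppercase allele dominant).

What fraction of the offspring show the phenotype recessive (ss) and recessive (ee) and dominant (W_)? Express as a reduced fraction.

SsEeWw gametes: SEW×1, SEw×1, SeW×1, Sew×1, sEW×1, sEw×1, seW×1, sew×1
SsEeWw gametes: SEW×1, SEw×1, SeW×1, Sew×1, sEW×1, sEw×1, seW×1, sew×1
SsEeWw×SsEeWw grid (8·8=64): SSEEWW=1 SSEEWw=2 SSEEww=1 SSEeWW=2 SSEeWw=4 SSEeww=2 SSeeWW=1 SSeeWw=2 SSeeww=1 SsEEWW=2 SsEEWw=4 SsEEww=2 SsEeWW=4 SsEeWw=8 SsEeww=4 SseeWW=2 SseeWw=4 Sseeww=2 ssEEWW=1 ssEEWw=2 ssEEww=1 ssEeWW=2 ssEeWw=4 ssEeww=2 sseeWW=1 sseeWw=2 sseeww=1
ss ee W_ hits 3/64; gcd=1; 3÷1/64÷1 = 3/64

P(ss ee W_) = 3/64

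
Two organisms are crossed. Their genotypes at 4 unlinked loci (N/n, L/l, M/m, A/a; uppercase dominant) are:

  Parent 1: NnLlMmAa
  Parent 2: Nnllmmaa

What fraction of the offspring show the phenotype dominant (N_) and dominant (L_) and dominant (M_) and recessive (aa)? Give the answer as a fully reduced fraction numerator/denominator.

P(N_ L_ M_ aa) = 3/32

NnLlMmAa gametes: NLMA×1, NLMa×1, NLmA×1, NLma×1, NlMA×1, NlMa×1, NlmA×1, Nlma×1, nLMA×1, nLMa×1, nLmA×1, nLma×1, nlMA×1, nlMa×1, nlmA×1, nlma×1
Nnllmmaa gametes: Nlma×8, nlma×8
NnLlMmAa×Nnllmmaa grid (16·16=256): NNLlMmAa=8 NNLlMmaa=8 NNLlmmAa=8 NNLlmmaa=8 NNllMmAa=8 NNllMmaa=8 NNllmmAa=8 NNllmmaa=8 NnLlMmAa=16 NnLlMmaa=16 NnLlmmAa=16 NnLlmmaa=16 NnllMmAa=16 NnllMmaa=16 NnllmmAa=16 Nnllmmaa=16 nnLlMmAa=8 nnLlMmaa=8 nnLlmmAa=8 nnLlmmaa=8 nnllMmAa=8 nnllMmaa=8 nnllmmAa=8 nnllmmaa=8
N_ L_ M_ aa hits 24/256; gcd=8; 24÷8/256÷8 = 3/32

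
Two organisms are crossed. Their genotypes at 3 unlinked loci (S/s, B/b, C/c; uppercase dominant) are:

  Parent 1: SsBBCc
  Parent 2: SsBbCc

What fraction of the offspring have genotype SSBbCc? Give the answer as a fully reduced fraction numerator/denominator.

P(SSBbCc) = 1/16

SsBBCc gametes: SBC×2, SBc×2, sBC×2, sBc×2
SsBbCc gametes: SBC×1, SBc×1, SbC×1, Sbc×1, sBC×1, sBc×1, sbC×1, sbc×1
SsBBCc×SsBbCc grid (8·8=64): SSBBCC=2 SSBBCc=4 SSBBcc=2 SSBbCC=2 SSBbCc=4 SSBbcc=2 SsBBCC=4 SsBBCc=8 SsBBcc=4 SsBbCC=4 SsBbCc=8 SsBbcc=4 ssBBCC=2 ssBBCc=4 ssBBcc=2 ssBbCC=2 ssBbCc=4 ssBbcc=2
SSBbCc hits 4/64; gcd=4; 4÷4/64÷4 = 1/16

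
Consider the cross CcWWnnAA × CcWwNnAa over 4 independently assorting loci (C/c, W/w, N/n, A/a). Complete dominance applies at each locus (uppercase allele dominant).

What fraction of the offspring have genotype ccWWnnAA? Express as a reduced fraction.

P(ccWWnnAA) = 1/32

CcWWnnAA gametes: CWnA×8, cWnA×8
CcWwNnAa gametes: CWNA×1, CWNa×1, CWnA×1, CWna×1, CwNA×1, CwNa×1, CwnA×1, Cwna×1, cWNA×1, cWNa×1, cWnA×1, cWna×1, cwNA×1, cwNa×1, cwnA×1, cwna×1
CcWWnnAA×CcWwNnAa grid (16·16=256): CCWWNnAA=8 CCWWNnAa=8 CCWWnnAA=8 CCWWnnAa=8 CCWwNnAA=8 CCWwNnAa=8 CCWwnnAA=8 CCWwnnAa=8 CcWWNnAA=16 CcWWNnAa=16 CcWWnnAA=16 CcWWnnAa=16 CcWwNnAA=16 CcWwNnAa=16 CcWwnnAA=16 CcWwnnAa=16 ccWWNnAA=8 ccWWNnAa=8 ccWWnnAA=8 ccWWnnAa=8 ccWwNnAA=8 ccWwNnAa=8 ccWwnnAA=8 ccWwnnAa=8
ccWWnnAA hits 8/256; gcd=8; 8÷8/256÷8 = 1/32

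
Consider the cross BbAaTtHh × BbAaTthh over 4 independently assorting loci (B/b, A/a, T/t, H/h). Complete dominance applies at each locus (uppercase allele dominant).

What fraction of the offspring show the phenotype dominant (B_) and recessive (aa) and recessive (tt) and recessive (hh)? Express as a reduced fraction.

P(B_ aa tt hh) = 3/128

BbAaTtHh gametes: BATH×1, BATh×1, BAtH×1, BAth×1, BaTH×1, BaTh×1, BatH×1, Bath×1, bATH×1, bATh×1, bAtH×1, bAth×1, baTH×1, baTh×1, batH×1, bath×1
BbAaTthh gametes: BATh×2, BAth×2, BaTh×2, Bath×2, bATh×2, bAth×2, baTh×2, bath×2
BbAaTtHh×BbAaTthh grid (16·16=256): BBAATTHh=2 BBAATThh=2 BBAATtHh=4 BBAATthh=4 BBAAttHh=2 BBAAtthh=2 BBAaTTHh=4 BBAaTThh=4 BBAaTtHh=8 BBAaTthh=8 BBAattHh=4 BBAatthh=4 BBaaTTHh=2 BBaaTThh=2 BBaaTtHh=4 BBaaTthh=4 BBaattHh=2 BBaatthh=2 BbAATTHh=4 BbAATThh=4 BbAATtHh=8 BbAATthh=8 BbAAttHh=4 BbAAtthh=4 BbAaTTHh=8 BbAaTThh=8 BbAaTtHh=16 BbAaTthh=16 BbAattHh=8 BbAatthh=8 BbaaTTHh=4 BbaaTThh=4 BbaaTtHh=8 BbaaTthh=8 BbaattHh=4 Bbaatthh=4 bbAATTHh=2 bbAATThh=2 bbAATtHh=4 bbAATthh=4 bbAAttHh=2 bbAAtthh=2 bbAaTTHh=4 bbAaTThh=4 bbAaTtHh=8 bbAaTthh=8 bbAattHh=4 bbAatthh=4 bbaaTTHh=2 bbaaTThh=2 bbaaTtHh=4 bbaaTthh=4 bbaattHh=2 bbaatthh=2
B_ aa tt hh hits 6/256; gcd=2; 6÷2/256÷2 = 3/128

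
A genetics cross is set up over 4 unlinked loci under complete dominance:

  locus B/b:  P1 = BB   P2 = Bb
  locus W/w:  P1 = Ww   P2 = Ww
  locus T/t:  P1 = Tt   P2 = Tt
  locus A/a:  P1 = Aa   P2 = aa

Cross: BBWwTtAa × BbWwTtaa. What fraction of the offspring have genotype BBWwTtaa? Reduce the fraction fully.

BBWwTtAa gametes: BWTA×2, BWTa×2, BWtA×2, BWta×2, BwTA×2, BwTa×2, BwtA×2, Bwta×2
BbWwTtaa gametes: BWTa×2, BWta×2, BwTa×2, Bwta×2, bWTa×2, bWta×2, bwTa×2, bwta×2
BBWwTtAa×BbWwTtaa grid (16·16=256): BBWWTTAa=4 BBWWTTaa=4 BBWWTtAa=8 BBWWTtaa=8 BBWWttAa=4 BBWWttaa=4 BBWwTTAa=8 BBWwTTaa=8 BBWwTtAa=16 BBWwTtaa=16 BBWwttAa=8 BBWwttaa=8 BBwwTTAa=4 BBwwTTaa=4 BBwwTtAa=8 BBwwTtaa=8 BBwwttAa=4 BBwwttaa=4 BbWWTTAa=4 BbWWTTaa=4 BbWWTtAa=8 BbWWTtaa=8 BbWWttAa=4 BbWWttaa=4 BbWwTTAa=8 BbWwTTaa=8 BbWwTtAa=16 BbWwTtaa=16 BbWwttAa=8 BbWwttaa=8 BbwwTTAa=4 BbwwTTaa=4 BbwwTtAa=8 BbwwTtaa=8 BbwwttAa=4 Bbwwttaa=4
BBWwTtaa hits 16/256; gcd=16; 16÷16/256÷16 = 1/16

P(BBWwTtaa) = 1/16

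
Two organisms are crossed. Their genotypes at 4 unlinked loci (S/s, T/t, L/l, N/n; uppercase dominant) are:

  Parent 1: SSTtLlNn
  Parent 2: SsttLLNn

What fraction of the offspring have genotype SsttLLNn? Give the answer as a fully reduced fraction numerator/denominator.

P(SsttLLNn) = 1/16

SSTtLlNn gametes: STLN×2, STLn×2, STlN×2, STln×2, StLN×2, StLn×2, StlN×2, Stln×2
SsttLLNn gametes: StLN×4, StLn×4, stLN×4, stLn×4
SSTtLlNn×SsttLLNn grid (16·16=256): SSTtLLNN=8 SSTtLLNn=16 SSTtLLnn=8 SSTtLlNN=8 SSTtLlNn=16 SSTtLlnn=8 SSttLLNN=8 SSttLLNn=16 SSttLLnn=8 SSttLlNN=8 SSttLlNn=16 SSttLlnn=8 SsTtLLNN=8 SsTtLLNn=16 SsTtLLnn=8 SsTtLlNN=8 SsTtLlNn=16 SsTtLlnn=8 SsttLLNN=8 SsttLLNn=16 SsttLLnn=8 SsttLlNN=8 SsttLlNn=16 SsttLlnn=8
SsttLLNn hits 16/256; gcd=16; 16÷16/256÷16 = 1/16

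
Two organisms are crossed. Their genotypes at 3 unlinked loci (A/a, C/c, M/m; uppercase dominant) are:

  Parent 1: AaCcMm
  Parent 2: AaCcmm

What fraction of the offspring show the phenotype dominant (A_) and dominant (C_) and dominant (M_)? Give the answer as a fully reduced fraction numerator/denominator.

P(A_ C_ M_) = 9/32

AaCcMm gametes: ACM×1, ACm×1, AcM×1, Acm×1, aCM×1, aCm×1, acM×1, acm×1
AaCcmm gametes: ACm×2, Acm×2, aCm×2, acm×2
AaCcMm×AaCcmm grid (8·8=64): AACCMm=2 AACCmm=2 AACcMm=4 AACcmm=4 AAccMm=2 AAccmm=2 AaCCMm=4 AaCCmm=4 AaCcMm=8 AaCcmm=8 AaccMm=4 Aaccmm=4 aaCCMm=2 aaCCmm=2 aaCcMm=4 aaCcmm=4 aaccMm=2 aaccmm=2
A_ C_ M_ hits 18/64; gcd=2; 18÷2/64÷2 = 9/32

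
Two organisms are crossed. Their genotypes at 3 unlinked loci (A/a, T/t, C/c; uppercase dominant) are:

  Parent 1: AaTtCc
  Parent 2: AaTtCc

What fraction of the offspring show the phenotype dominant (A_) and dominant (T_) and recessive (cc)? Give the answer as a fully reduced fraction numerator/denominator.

P(A_ T_ cc) = 9/64

AaTtCc gametes: ATC×1, ATc×1, AtC×1, Atc×1, aTC×1, aTc×1, atC×1, atc×1
AaTtCc gametes: ATC×1, ATc×1, AtC×1, Atc×1, aTC×1, aTc×1, atC×1, atc×1
AaTtCc×AaTtCc grid (8·8=64): AATTCC=1 AATTCc=2 AATTcc=1 AATtCC=2 AATtCc=4 AATtcc=2 AAttCC=1 AAttCc=2 AAttcc=1 AaTTCC=2 AaTTCc=4 AaTTcc=2 AaTtCC=4 AaTtCc=8 AaTtcc=4 AattCC=2 AattCc=4 Aattcc=2 aaTTCC=1 aaTTCc=2 aaTTcc=1 aaTtCC=2 aaTtCc=4 aaTtcc=2 aattCC=1 aattCc=2 aattcc=1
A_ T_ cc hits 9/64; gcd=1; 9÷1/64÷1 = 9/64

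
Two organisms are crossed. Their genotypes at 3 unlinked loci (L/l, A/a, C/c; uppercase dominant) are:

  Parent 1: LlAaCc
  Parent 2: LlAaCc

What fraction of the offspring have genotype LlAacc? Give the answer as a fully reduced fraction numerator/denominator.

LlAaCc gametes: LAC×1, LAc×1, LaC×1, Lac×1, lAC×1, lAc×1, laC×1, lac×1
LlAaCc gametes: LAC×1, LAc×1, LaC×1, Lac×1, lAC×1, lAc×1, laC×1, lac×1
LlAaCc×LlAaCc grid (8·8=64): LLAACC=1 LLAACc=2 LLAAcc=1 LLAaCC=2 LLAaCc=4 LLAacc=2 LLaaCC=1 LLaaCc=2 LLaacc=1 LlAACC=2 LlAACc=4 LlAAcc=2 LlAaCC=4 LlAaCc=8 LlAacc=4 LlaaCC=2 LlaaCc=4 Llaacc=2 llAACC=1 llAACc=2 llAAcc=1 llAaCC=2 llAaCc=4 llAacc=2 llaaCC=1 llaaCc=2 llaacc=1
LlAacc hits 4/64; gcd=4; 4÷4/64÷4 = 1/16

P(LlAacc) = 1/16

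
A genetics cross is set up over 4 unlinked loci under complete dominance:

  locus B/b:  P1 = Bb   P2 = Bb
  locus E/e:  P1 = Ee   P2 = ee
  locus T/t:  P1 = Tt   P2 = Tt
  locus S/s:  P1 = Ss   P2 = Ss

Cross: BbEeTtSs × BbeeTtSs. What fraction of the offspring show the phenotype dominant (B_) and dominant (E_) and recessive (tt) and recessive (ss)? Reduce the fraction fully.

P(B_ E_ tt ss) = 3/128

BbEeTtSs gametes: BETS×1, BETs×1, BEtS×1, BEts×1, BeTS×1, BeTs×1, BetS×1, Bets×1, bETS×1, bETs×1, bEtS×1, bEts×1, beTS×1, beTs×1, betS×1, bets×1
BbeeTtSs gametes: BeTS×2, BeTs×2, BetS×2, Bets×2, beTS×2, beTs×2, betS×2, bets×2
BbEeTtSs×BbeeTtSs grid (16·16=256): BBEeTTSS=2 BBEeTTSs=4 BBEeTTss=2 BBEeTtSS=4 BBEeTtSs=8 BBEeTtss=4 BBEettSS=2 BBEettSs=4 BBEettss=2 BBeeTTSS=2 BBeeTTSs=4 BBeeTTss=2 BBeeTtSS=4 BBeeTtSs=8 BBeeTtss=4 BBeettSS=2 BBeettSs=4 BBeettss=2 BbEeTTSS=4 BbEeTTSs=8 BbEeTTss=4 BbEeTtSS=8 BbEeTtSs=16 BbEeTtss=8 BbEettSS=4 BbEettSs=8 BbEettss=4 BbeeTTSS=4 BbeeTTSs=8 BbeeTTss=4 BbeeTtSS=8 BbeeTtSs=16 BbeeTtss=8 BbeettSS=4 BbeettSs=8 Bbeettss=4 bbEeTTSS=2 bbEeTTSs=4 bbEeTTss=2 bbEeTtSS=4 bbEeTtSs=8 bbEeTtss=4 bbEettSS=2 bbEettSs=4 bbEettss=2 bbeeTTSS=2 bbeeTTSs=4 bbeeTTss=2 bbeeTtSS=4 bbeeTtSs=8 bbeeTtss=4 bbeettSS=2 bbeettSs=4 bbeettss=2
B_ E_ tt ss hits 6/256; gcd=2; 6÷2/256÷2 = 3/128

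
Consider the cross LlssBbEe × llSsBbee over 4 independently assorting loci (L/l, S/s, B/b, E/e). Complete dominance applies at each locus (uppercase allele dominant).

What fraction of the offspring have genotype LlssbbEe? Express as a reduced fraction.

P(LlssbbEe) = 1/32

LlssBbEe gametes: LsBE×2, LsBe×2, LsbE×2, Lsbe×2, lsBE×2, lsBe×2, lsbE×2, lsbe×2
llSsBbee gametes: lSBe×4, lSbe×4, lsBe×4, lsbe×4
LlssBbEe×llSsBbee grid (16·16=256): LlSsBBEe=8 LlSsBBee=8 LlSsBbEe=16 LlSsBbee=16 LlSsbbEe=8 LlSsbbee=8 LlssBBEe=8 LlssBBee=8 LlssBbEe=16 LlssBbee=16 LlssbbEe=8 Llssbbee=8 llSsBBEe=8 llSsBBee=8 llSsBbEe=16 llSsBbee=16 llSsbbEe=8 llSsbbee=8 llssBBEe=8 llssBBee=8 llssBbEe=16 llssBbee=16 llssbbEe=8 llssbbee=8
LlssbbEe hits 8/256; gcd=8; 8÷8/256÷8 = 1/32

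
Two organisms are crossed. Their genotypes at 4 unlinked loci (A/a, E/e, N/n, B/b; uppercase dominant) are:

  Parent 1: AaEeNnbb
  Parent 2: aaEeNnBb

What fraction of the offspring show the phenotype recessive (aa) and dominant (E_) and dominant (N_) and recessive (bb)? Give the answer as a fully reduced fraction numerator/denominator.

P(aa E_ N_ bb) = 9/64

AaEeNnbb gametes: AENb×2, AEnb×2, AeNb×2, Aenb×2, aENb×2, aEnb×2, aeNb×2, aenb×2
aaEeNnBb gametes: aENB×2, aENb×2, aEnB×2, aEnb×2, aeNB×2, aeNb×2, aenB×2, aenb×2
AaEeNnbb×aaEeNnBb grid (16·16=256): AaEENNBb=4 AaEENNbb=4 AaEENnBb=8 AaEENnbb=8 AaEEnnBb=4 AaEEnnbb=4 AaEeNNBb=8 AaEeNNbb=8 AaEeNnBb=16 AaEeNnbb=16 AaEennBb=8 AaEennbb=8 AaeeNNBb=4 AaeeNNbb=4 AaeeNnBb=8 AaeeNnbb=8 AaeennBb=4 Aaeennbb=4 aaEENNBb=4 aaEENNbb=4 aaEENnBb=8 aaEENnbb=8 aaEEnnBb=4 aaEEnnbb=4 aaEeNNBb=8 aaEeNNbb=8 aaEeNnBb=16 aaEeNnbb=16 aaEennBb=8 aaEennbb=8 aaeeNNBb=4 aaeeNNbb=4 aaeeNnBb=8 aaeeNnbb=8 aaeennBb=4 aaeennbb=4
aa E_ N_ bb hits 36/256; gcd=4; 36÷4/256÷4 = 9/64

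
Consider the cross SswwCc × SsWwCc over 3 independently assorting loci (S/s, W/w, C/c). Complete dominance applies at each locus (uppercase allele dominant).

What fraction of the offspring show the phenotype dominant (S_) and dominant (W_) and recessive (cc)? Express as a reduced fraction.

SswwCc gametes: SwC×2, Swc×2, swC×2, swc×2
SsWwCc gametes: SWC×1, SWc×1, SwC×1, Swc×1, sWC×1, sWc×1, swC×1, swc×1
SswwCc×SsWwCc grid (8·8=64): SSWwCC=2 SSWwCc=4 SSWwcc=2 SSwwCC=2 SSwwCc=4 SSwwcc=2 SsWwCC=4 SsWwCc=8 SsWwcc=4 SswwCC=4 SswwCc=8 Sswwcc=4 ssWwCC=2 ssWwCc=4 ssWwcc=2 sswwCC=2 sswwCc=4 sswwcc=2
S_ W_ cc hits 6/64; gcd=2; 6÷2/64÷2 = 3/32

P(S_ W_ cc) = 3/32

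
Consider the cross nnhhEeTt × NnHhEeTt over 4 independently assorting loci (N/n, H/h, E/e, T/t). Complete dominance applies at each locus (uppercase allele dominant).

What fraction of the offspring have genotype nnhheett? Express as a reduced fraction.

nnhhEeTt gametes: nhET×4, nhEt×4, nheT×4, nhet×4
NnHhEeTt gametes: NHET×1, NHEt×1, NHeT×1, NHet×1, NhET×1, NhEt×1, NheT×1, Nhet×1, nHET×1, nHEt×1, nHeT×1, nHet×1, nhET×1, nhEt×1, nheT×1, nhet×1
nnhhEeTt×NnHhEeTt grid (16·16=256): NnHhEETT=4 NnHhEETt=8 NnHhEEtt=4 NnHhEeTT=8 NnHhEeTt=16 NnHhEett=8 NnHheeTT=4 NnHheeTt=8 NnHheett=4 NnhhEETT=4 NnhhEETt=8 NnhhEEtt=4 NnhhEeTT=8 NnhhEeTt=16 NnhhEett=8 NnhheeTT=4 NnhheeTt=8 Nnhheett=4 nnHhEETT=4 nnHhEETt=8 nnHhEEtt=4 nnHhEeTT=8 nnHhEeTt=16 nnHhEett=8 nnHheeTT=4 nnHheeTt=8 nnHheett=4 nnhhEETT=4 nnhhEETt=8 nnhhEEtt=4 nnhhEeTT=8 nnhhEeTt=16 nnhhEett=8 nnhheeTT=4 nnhheeTt=8 nnhheett=4
nnhheett hits 4/256; gcd=4; 4÷4/256÷4 = 1/64

P(nnhheett) = 1/64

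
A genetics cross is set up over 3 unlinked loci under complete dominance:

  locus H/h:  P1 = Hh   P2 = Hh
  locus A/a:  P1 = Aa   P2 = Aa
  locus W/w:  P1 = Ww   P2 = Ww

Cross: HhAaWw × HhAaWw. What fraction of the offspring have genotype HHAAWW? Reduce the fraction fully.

HhAaWw gametes: HAW×1, HAw×1, HaW×1, Haw×1, hAW×1, hAw×1, haW×1, haw×1
HhAaWw gametes: HAW×1, HAw×1, HaW×1, Haw×1, hAW×1, hAw×1, haW×1, haw×1
HhAaWw×HhAaWw grid (8·8=64): HHAAWW=1 HHAAWw=2 HHAAww=1 HHAaWW=2 HHAaWw=4 HHAaww=2 HHaaWW=1 HHaaWw=2 HHaaww=1 HhAAWW=2 HhAAWw=4 HhAAww=2 HhAaWW=4 HhAaWw=8 HhAaww=4 HhaaWW=2 HhaaWw=4 Hhaaww=2 hhAAWW=1 hhAAWw=2 hhAAww=1 hhAaWW=2 hhAaWw=4 hhAaww=2 hhaaWW=1 hhaaWw=2 hhaaww=1
HHAAWW hits 1/64; gcd=1; 1÷1/64÷1 = 1/64

P(HHAAWW) = 1/64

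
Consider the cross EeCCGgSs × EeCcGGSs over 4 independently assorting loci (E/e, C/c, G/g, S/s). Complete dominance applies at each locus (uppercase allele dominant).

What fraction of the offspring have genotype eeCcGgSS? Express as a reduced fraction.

P(eeCcGgSS) = 1/64

EeCCGgSs gametes: ECGS×2, ECGs×2, ECgS×2, ECgs×2, eCGS×2, eCGs×2, eCgS×2, eCgs×2
EeCcGGSs gametes: ECGS×2, ECGs×2, EcGS×2, EcGs×2, eCGS×2, eCGs×2, ecGS×2, ecGs×2
EeCCGgSs×EeCcGGSs grid (16·16=256): EECCGGSS=4 EECCGGSs=8 EECCGGss=4 EECCGgSS=4 EECCGgSs=8 EECCGgss=4 EECcGGSS=4 EECcGGSs=8 EECcGGss=4 EECcGgSS=4 EECcGgSs=8 EECcGgss=4 EeCCGGSS=8 EeCCGGSs=16 EeCCGGss=8 EeCCGgSS=8 EeCCGgSs=16 EeCCGgss=8 EeCcGGSS=8 EeCcGGSs=16 EeCcGGss=8 EeCcGgSS=8 EeCcGgSs=16 EeCcGgss=8 eeCCGGSS=4 eeCCGGSs=8 eeCCGGss=4 eeCCGgSS=4 eeCCGgSs=8 eeCCGgss=4 eeCcGGSS=4 eeCcGGSs=8 eeCcGGss=4 eeCcGgSS=4 eeCcGgSs=8 eeCcGgss=4
eeCcGgSS hits 4/256; gcd=4; 4÷4/256÷4 = 1/64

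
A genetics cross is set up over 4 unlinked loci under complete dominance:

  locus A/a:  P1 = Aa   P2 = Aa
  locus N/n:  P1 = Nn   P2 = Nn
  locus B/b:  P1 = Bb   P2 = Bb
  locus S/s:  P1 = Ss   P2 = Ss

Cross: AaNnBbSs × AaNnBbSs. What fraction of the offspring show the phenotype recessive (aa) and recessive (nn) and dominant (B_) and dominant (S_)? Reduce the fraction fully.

P(aa nn B_ S_) = 9/256

AaNnBbSs gametes: ANBS×1, ANBs×1, ANbS×1, ANbs×1, AnBS×1, AnBs×1, AnbS×1, Anbs×1, aNBS×1, aNBs×1, aNbS×1, aNbs×1, anBS×1, anBs×1, anbS×1, anbs×1
AaNnBbSs gametes: ANBS×1, ANBs×1, ANbS×1, ANbs×1, AnBS×1, AnBs×1, AnbS×1, Anbs×1, aNBS×1, aNBs×1, aNbS×1, aNbs×1, anBS×1, anBs×1, anbS×1, anbs×1
AaNnBbSs×AaNnBbSs grid (16·16=256): AANNBBSS=1 AANNBBSs=2 AANNBBss=1 AANNBbSS=2 AANNBbSs=4 AANNBbss=2 AANNbbSS=1 AANNbbSs=2 AANNbbss=1 AANnBBSS=2 AANnBBSs=4 AANnBBss=2 AANnBbSS=4 AANnBbSs=8 AANnBbss=4 AANnbbSS=2 AANnbbSs=4 AANnbbss=2 AAnnBBSS=1 AAnnBBSs=2 AAnnBBss=1 AAnnBbSS=2 AAnnBbSs=4 AAnnBbss=2 AAnnbbSS=1 AAnnbbSs=2 AAnnbbss=1 AaNNBBSS=2 AaNNBBSs=4 AaNNBBss=2 AaNNBbSS=4 AaNNBbSs=8 AaNNBbss=4 AaNNbbSS=2 AaNNbbSs=4 AaNNbbss=2 AaNnBBSS=4 AaNnBBSs=8 AaNnBBss=4 AaNnBbSS=8 AaNnBbSs=16 AaNnBbss=8 AaNnbbSS=4 AaNnbbSs=8 AaNnbbss=4 AannBBSS=2 AannBBSs=4 AannBBss=2 AannBbSS=4 AannBbSs=8 AannBbss=4 AannbbSS=2 AannbbSs=4 Aannbbss=2 aaNNBBSS=1 aaNNBBSs=2 aaNNBBss=1 aaNNBbSS=2 aaNNBbSs=4 aaNNBbss=2 aaNNbbSS=1 aaNNbbSs=2 aaNNbbss=1 aaNnBBSS=2 aaNnBBSs=4 aaNnBBss=2 aaNnBbSS=4 aaNnBbSs=8 aaNnBbss=4 aaNnbbSS=2 aaNnbbSs=4 aaNnbbss=2 aannBBSS=1 aannBBSs=2 aannBBss=1 aannBbSS=2 aannBbSs=4 aannBbss=2 aannbbSS=1 aannbbSs=2 aannbbss=1
aa nn B_ S_ hits 9/256; gcd=1; 9÷1/256÷1 = 9/256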